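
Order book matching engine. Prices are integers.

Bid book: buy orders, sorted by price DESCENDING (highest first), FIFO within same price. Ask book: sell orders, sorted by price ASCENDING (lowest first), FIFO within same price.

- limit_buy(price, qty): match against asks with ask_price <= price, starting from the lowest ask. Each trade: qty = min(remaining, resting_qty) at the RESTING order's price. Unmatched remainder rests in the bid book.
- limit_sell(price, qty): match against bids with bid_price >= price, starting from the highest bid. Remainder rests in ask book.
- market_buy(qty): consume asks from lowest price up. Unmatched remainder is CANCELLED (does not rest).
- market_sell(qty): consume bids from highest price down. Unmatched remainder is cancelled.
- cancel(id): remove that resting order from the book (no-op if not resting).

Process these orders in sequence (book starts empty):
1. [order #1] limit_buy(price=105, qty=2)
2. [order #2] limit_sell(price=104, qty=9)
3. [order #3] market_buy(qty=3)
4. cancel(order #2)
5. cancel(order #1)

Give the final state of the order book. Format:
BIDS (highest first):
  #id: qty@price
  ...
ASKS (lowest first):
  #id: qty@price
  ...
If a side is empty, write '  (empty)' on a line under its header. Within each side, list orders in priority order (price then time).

After op 1 [order #1] limit_buy(price=105, qty=2): fills=none; bids=[#1:2@105] asks=[-]
After op 2 [order #2] limit_sell(price=104, qty=9): fills=#1x#2:2@105; bids=[-] asks=[#2:7@104]
After op 3 [order #3] market_buy(qty=3): fills=#3x#2:3@104; bids=[-] asks=[#2:4@104]
After op 4 cancel(order #2): fills=none; bids=[-] asks=[-]
After op 5 cancel(order #1): fills=none; bids=[-] asks=[-]

Answer: BIDS (highest first):
  (empty)
ASKS (lowest first):
  (empty)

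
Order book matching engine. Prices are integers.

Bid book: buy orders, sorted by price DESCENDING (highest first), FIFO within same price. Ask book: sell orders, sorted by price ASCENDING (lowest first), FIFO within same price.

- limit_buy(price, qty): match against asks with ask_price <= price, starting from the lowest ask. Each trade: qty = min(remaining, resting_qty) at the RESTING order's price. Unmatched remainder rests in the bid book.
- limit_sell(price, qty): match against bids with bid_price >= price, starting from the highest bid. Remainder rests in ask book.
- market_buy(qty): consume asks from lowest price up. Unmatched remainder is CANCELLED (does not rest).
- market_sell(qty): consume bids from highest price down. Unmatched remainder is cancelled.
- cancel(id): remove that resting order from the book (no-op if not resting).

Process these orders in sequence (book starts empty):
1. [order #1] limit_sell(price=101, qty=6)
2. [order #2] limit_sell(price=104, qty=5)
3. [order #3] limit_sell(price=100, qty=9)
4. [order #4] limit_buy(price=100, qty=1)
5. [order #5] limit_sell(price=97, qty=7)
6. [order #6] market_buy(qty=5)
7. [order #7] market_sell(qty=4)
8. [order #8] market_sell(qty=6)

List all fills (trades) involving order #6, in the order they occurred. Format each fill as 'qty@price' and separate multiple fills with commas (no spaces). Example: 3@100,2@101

Answer: 5@97

Derivation:
After op 1 [order #1] limit_sell(price=101, qty=6): fills=none; bids=[-] asks=[#1:6@101]
After op 2 [order #2] limit_sell(price=104, qty=5): fills=none; bids=[-] asks=[#1:6@101 #2:5@104]
After op 3 [order #3] limit_sell(price=100, qty=9): fills=none; bids=[-] asks=[#3:9@100 #1:6@101 #2:5@104]
After op 4 [order #4] limit_buy(price=100, qty=1): fills=#4x#3:1@100; bids=[-] asks=[#3:8@100 #1:6@101 #2:5@104]
After op 5 [order #5] limit_sell(price=97, qty=7): fills=none; bids=[-] asks=[#5:7@97 #3:8@100 #1:6@101 #2:5@104]
After op 6 [order #6] market_buy(qty=5): fills=#6x#5:5@97; bids=[-] asks=[#5:2@97 #3:8@100 #1:6@101 #2:5@104]
After op 7 [order #7] market_sell(qty=4): fills=none; bids=[-] asks=[#5:2@97 #3:8@100 #1:6@101 #2:5@104]
After op 8 [order #8] market_sell(qty=6): fills=none; bids=[-] asks=[#5:2@97 #3:8@100 #1:6@101 #2:5@104]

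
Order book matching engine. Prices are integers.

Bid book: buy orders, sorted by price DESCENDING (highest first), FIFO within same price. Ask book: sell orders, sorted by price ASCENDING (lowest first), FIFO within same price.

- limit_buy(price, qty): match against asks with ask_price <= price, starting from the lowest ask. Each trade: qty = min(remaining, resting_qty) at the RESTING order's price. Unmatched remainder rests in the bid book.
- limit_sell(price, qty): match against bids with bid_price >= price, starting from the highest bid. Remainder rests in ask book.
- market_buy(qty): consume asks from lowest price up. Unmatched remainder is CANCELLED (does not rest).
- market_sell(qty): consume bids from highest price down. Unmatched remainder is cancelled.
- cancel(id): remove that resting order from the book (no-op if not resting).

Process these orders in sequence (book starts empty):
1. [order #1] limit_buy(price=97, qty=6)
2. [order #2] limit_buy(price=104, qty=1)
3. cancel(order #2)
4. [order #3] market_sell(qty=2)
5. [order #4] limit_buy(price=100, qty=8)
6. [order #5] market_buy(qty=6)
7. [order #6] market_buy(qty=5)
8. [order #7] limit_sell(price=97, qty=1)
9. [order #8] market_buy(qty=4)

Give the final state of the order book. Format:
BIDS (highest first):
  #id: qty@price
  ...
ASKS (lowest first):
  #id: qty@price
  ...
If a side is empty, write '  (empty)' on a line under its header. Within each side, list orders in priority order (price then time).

After op 1 [order #1] limit_buy(price=97, qty=6): fills=none; bids=[#1:6@97] asks=[-]
After op 2 [order #2] limit_buy(price=104, qty=1): fills=none; bids=[#2:1@104 #1:6@97] asks=[-]
After op 3 cancel(order #2): fills=none; bids=[#1:6@97] asks=[-]
After op 4 [order #3] market_sell(qty=2): fills=#1x#3:2@97; bids=[#1:4@97] asks=[-]
After op 5 [order #4] limit_buy(price=100, qty=8): fills=none; bids=[#4:8@100 #1:4@97] asks=[-]
After op 6 [order #5] market_buy(qty=6): fills=none; bids=[#4:8@100 #1:4@97] asks=[-]
After op 7 [order #6] market_buy(qty=5): fills=none; bids=[#4:8@100 #1:4@97] asks=[-]
After op 8 [order #7] limit_sell(price=97, qty=1): fills=#4x#7:1@100; bids=[#4:7@100 #1:4@97] asks=[-]
After op 9 [order #8] market_buy(qty=4): fills=none; bids=[#4:7@100 #1:4@97] asks=[-]

Answer: BIDS (highest first):
  #4: 7@100
  #1: 4@97
ASKS (lowest first):
  (empty)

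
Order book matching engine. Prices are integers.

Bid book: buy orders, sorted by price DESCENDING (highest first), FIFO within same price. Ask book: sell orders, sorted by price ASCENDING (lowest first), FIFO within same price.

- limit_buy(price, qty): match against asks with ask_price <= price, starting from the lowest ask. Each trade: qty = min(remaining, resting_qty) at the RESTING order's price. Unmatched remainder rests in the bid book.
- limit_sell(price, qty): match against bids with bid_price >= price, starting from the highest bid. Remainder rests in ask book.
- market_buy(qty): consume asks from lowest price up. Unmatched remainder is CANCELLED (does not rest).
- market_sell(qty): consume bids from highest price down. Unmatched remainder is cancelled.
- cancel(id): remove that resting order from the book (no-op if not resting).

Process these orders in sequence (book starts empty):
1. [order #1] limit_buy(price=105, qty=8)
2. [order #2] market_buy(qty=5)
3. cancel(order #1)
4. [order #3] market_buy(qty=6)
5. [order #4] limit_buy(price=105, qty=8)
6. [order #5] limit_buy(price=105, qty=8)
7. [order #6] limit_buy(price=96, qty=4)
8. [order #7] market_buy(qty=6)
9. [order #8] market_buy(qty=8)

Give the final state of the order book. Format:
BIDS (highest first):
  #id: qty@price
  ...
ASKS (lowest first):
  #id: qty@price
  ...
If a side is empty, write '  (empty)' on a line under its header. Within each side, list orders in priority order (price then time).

Answer: BIDS (highest first):
  #4: 8@105
  #5: 8@105
  #6: 4@96
ASKS (lowest first):
  (empty)

Derivation:
After op 1 [order #1] limit_buy(price=105, qty=8): fills=none; bids=[#1:8@105] asks=[-]
After op 2 [order #2] market_buy(qty=5): fills=none; bids=[#1:8@105] asks=[-]
After op 3 cancel(order #1): fills=none; bids=[-] asks=[-]
After op 4 [order #3] market_buy(qty=6): fills=none; bids=[-] asks=[-]
After op 5 [order #4] limit_buy(price=105, qty=8): fills=none; bids=[#4:8@105] asks=[-]
After op 6 [order #5] limit_buy(price=105, qty=8): fills=none; bids=[#4:8@105 #5:8@105] asks=[-]
After op 7 [order #6] limit_buy(price=96, qty=4): fills=none; bids=[#4:8@105 #5:8@105 #6:4@96] asks=[-]
After op 8 [order #7] market_buy(qty=6): fills=none; bids=[#4:8@105 #5:8@105 #6:4@96] asks=[-]
After op 9 [order #8] market_buy(qty=8): fills=none; bids=[#4:8@105 #5:8@105 #6:4@96] asks=[-]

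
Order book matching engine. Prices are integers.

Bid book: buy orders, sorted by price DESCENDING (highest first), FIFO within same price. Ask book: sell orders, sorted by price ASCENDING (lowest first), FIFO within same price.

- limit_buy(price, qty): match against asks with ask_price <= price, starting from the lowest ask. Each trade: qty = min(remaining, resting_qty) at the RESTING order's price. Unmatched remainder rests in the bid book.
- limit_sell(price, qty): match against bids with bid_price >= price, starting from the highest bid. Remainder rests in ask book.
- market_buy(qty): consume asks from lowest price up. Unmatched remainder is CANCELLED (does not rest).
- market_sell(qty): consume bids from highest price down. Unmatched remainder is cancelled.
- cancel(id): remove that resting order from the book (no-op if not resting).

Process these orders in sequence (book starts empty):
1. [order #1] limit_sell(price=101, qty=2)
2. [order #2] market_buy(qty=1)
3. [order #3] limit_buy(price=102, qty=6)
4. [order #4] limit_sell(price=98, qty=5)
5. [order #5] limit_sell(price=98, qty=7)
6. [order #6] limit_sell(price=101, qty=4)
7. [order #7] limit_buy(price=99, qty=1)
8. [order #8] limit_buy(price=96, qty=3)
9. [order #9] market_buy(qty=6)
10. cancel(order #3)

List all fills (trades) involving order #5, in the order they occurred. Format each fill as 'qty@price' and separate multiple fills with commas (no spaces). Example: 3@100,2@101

Answer: 1@98,6@98

Derivation:
After op 1 [order #1] limit_sell(price=101, qty=2): fills=none; bids=[-] asks=[#1:2@101]
After op 2 [order #2] market_buy(qty=1): fills=#2x#1:1@101; bids=[-] asks=[#1:1@101]
After op 3 [order #3] limit_buy(price=102, qty=6): fills=#3x#1:1@101; bids=[#3:5@102] asks=[-]
After op 4 [order #4] limit_sell(price=98, qty=5): fills=#3x#4:5@102; bids=[-] asks=[-]
After op 5 [order #5] limit_sell(price=98, qty=7): fills=none; bids=[-] asks=[#5:7@98]
After op 6 [order #6] limit_sell(price=101, qty=4): fills=none; bids=[-] asks=[#5:7@98 #6:4@101]
After op 7 [order #7] limit_buy(price=99, qty=1): fills=#7x#5:1@98; bids=[-] asks=[#5:6@98 #6:4@101]
After op 8 [order #8] limit_buy(price=96, qty=3): fills=none; bids=[#8:3@96] asks=[#5:6@98 #6:4@101]
After op 9 [order #9] market_buy(qty=6): fills=#9x#5:6@98; bids=[#8:3@96] asks=[#6:4@101]
After op 10 cancel(order #3): fills=none; bids=[#8:3@96] asks=[#6:4@101]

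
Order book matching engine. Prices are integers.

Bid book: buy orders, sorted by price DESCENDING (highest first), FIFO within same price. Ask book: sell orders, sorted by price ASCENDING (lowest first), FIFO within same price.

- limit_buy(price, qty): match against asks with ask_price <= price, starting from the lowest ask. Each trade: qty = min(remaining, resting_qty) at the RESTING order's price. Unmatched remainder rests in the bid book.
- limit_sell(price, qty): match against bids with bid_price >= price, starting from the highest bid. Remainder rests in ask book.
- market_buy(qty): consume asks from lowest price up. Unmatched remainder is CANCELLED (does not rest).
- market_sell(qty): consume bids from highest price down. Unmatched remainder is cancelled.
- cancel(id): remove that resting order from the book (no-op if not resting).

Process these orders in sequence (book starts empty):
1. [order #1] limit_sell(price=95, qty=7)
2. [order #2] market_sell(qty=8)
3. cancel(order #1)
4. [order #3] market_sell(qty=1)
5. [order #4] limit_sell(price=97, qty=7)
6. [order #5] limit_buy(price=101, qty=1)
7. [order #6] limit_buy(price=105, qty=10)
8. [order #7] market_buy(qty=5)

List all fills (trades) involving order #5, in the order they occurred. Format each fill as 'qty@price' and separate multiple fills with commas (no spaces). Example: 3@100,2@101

After op 1 [order #1] limit_sell(price=95, qty=7): fills=none; bids=[-] asks=[#1:7@95]
After op 2 [order #2] market_sell(qty=8): fills=none; bids=[-] asks=[#1:7@95]
After op 3 cancel(order #1): fills=none; bids=[-] asks=[-]
After op 4 [order #3] market_sell(qty=1): fills=none; bids=[-] asks=[-]
After op 5 [order #4] limit_sell(price=97, qty=7): fills=none; bids=[-] asks=[#4:7@97]
After op 6 [order #5] limit_buy(price=101, qty=1): fills=#5x#4:1@97; bids=[-] asks=[#4:6@97]
After op 7 [order #6] limit_buy(price=105, qty=10): fills=#6x#4:6@97; bids=[#6:4@105] asks=[-]
After op 8 [order #7] market_buy(qty=5): fills=none; bids=[#6:4@105] asks=[-]

Answer: 1@97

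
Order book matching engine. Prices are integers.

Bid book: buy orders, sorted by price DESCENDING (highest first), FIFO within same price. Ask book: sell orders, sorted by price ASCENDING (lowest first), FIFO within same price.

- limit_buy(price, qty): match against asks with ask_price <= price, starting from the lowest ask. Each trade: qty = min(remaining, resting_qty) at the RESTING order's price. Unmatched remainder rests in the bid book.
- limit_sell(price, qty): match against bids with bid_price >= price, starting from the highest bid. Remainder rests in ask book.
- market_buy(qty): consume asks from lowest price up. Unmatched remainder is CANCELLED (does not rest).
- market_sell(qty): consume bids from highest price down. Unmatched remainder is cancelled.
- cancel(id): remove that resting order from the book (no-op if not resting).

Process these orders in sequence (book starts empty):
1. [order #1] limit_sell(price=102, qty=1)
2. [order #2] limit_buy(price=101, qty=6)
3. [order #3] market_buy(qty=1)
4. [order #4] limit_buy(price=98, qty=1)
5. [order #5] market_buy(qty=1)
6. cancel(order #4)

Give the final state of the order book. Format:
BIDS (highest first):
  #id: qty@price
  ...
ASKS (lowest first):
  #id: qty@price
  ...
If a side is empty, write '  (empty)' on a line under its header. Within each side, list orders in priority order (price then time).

After op 1 [order #1] limit_sell(price=102, qty=1): fills=none; bids=[-] asks=[#1:1@102]
After op 2 [order #2] limit_buy(price=101, qty=6): fills=none; bids=[#2:6@101] asks=[#1:1@102]
After op 3 [order #3] market_buy(qty=1): fills=#3x#1:1@102; bids=[#2:6@101] asks=[-]
After op 4 [order #4] limit_buy(price=98, qty=1): fills=none; bids=[#2:6@101 #4:1@98] asks=[-]
After op 5 [order #5] market_buy(qty=1): fills=none; bids=[#2:6@101 #4:1@98] asks=[-]
After op 6 cancel(order #4): fills=none; bids=[#2:6@101] asks=[-]

Answer: BIDS (highest first):
  #2: 6@101
ASKS (lowest first):
  (empty)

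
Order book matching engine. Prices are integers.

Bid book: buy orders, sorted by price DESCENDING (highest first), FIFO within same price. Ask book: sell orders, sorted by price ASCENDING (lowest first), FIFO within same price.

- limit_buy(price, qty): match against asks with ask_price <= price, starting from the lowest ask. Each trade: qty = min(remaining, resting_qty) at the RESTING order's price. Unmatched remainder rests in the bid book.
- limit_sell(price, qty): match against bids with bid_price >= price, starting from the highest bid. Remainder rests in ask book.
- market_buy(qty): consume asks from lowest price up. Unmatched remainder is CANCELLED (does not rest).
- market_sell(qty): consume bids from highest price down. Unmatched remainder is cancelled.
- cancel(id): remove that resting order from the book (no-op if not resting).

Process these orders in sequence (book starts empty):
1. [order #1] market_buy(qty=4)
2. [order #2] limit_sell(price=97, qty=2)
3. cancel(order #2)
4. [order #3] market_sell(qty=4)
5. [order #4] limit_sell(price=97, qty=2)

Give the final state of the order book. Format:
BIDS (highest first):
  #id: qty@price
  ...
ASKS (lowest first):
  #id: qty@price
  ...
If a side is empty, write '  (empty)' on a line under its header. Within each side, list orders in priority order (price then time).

Answer: BIDS (highest first):
  (empty)
ASKS (lowest first):
  #4: 2@97

Derivation:
After op 1 [order #1] market_buy(qty=4): fills=none; bids=[-] asks=[-]
After op 2 [order #2] limit_sell(price=97, qty=2): fills=none; bids=[-] asks=[#2:2@97]
After op 3 cancel(order #2): fills=none; bids=[-] asks=[-]
After op 4 [order #3] market_sell(qty=4): fills=none; bids=[-] asks=[-]
After op 5 [order #4] limit_sell(price=97, qty=2): fills=none; bids=[-] asks=[#4:2@97]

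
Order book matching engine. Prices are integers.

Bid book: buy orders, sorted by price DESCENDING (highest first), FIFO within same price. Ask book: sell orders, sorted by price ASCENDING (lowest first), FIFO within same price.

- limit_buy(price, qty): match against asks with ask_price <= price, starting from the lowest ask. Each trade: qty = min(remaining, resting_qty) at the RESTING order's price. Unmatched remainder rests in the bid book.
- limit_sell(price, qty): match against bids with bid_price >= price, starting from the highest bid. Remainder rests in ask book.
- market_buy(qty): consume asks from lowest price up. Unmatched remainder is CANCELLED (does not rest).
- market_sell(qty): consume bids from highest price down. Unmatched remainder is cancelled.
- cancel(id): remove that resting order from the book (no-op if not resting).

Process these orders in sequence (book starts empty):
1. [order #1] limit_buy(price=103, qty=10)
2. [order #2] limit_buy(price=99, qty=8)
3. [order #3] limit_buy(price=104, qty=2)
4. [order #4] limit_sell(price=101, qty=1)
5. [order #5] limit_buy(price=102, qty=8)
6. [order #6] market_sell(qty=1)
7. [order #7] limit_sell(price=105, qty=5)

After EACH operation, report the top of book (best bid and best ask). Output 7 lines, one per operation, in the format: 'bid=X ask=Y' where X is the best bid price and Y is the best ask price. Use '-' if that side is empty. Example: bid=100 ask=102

Answer: bid=103 ask=-
bid=103 ask=-
bid=104 ask=-
bid=104 ask=-
bid=104 ask=-
bid=103 ask=-
bid=103 ask=105

Derivation:
After op 1 [order #1] limit_buy(price=103, qty=10): fills=none; bids=[#1:10@103] asks=[-]
After op 2 [order #2] limit_buy(price=99, qty=8): fills=none; bids=[#1:10@103 #2:8@99] asks=[-]
After op 3 [order #3] limit_buy(price=104, qty=2): fills=none; bids=[#3:2@104 #1:10@103 #2:8@99] asks=[-]
After op 4 [order #4] limit_sell(price=101, qty=1): fills=#3x#4:1@104; bids=[#3:1@104 #1:10@103 #2:8@99] asks=[-]
After op 5 [order #5] limit_buy(price=102, qty=8): fills=none; bids=[#3:1@104 #1:10@103 #5:8@102 #2:8@99] asks=[-]
After op 6 [order #6] market_sell(qty=1): fills=#3x#6:1@104; bids=[#1:10@103 #5:8@102 #2:8@99] asks=[-]
After op 7 [order #7] limit_sell(price=105, qty=5): fills=none; bids=[#1:10@103 #5:8@102 #2:8@99] asks=[#7:5@105]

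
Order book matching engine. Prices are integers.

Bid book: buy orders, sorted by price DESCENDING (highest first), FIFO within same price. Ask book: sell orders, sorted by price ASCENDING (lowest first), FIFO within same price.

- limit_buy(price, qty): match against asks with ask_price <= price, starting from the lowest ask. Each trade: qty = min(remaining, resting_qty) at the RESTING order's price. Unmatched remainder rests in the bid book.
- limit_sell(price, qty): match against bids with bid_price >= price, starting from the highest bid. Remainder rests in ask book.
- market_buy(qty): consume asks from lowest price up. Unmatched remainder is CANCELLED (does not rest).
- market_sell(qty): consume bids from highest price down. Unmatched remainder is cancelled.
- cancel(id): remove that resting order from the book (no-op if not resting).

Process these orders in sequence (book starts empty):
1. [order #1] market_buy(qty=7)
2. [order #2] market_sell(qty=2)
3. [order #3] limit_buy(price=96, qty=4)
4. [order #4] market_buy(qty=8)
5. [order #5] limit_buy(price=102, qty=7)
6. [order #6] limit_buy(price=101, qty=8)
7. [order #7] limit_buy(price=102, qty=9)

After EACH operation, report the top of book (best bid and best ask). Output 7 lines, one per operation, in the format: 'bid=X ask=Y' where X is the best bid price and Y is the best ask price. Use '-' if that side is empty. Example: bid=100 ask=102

After op 1 [order #1] market_buy(qty=7): fills=none; bids=[-] asks=[-]
After op 2 [order #2] market_sell(qty=2): fills=none; bids=[-] asks=[-]
After op 3 [order #3] limit_buy(price=96, qty=4): fills=none; bids=[#3:4@96] asks=[-]
After op 4 [order #4] market_buy(qty=8): fills=none; bids=[#3:4@96] asks=[-]
After op 5 [order #5] limit_buy(price=102, qty=7): fills=none; bids=[#5:7@102 #3:4@96] asks=[-]
After op 6 [order #6] limit_buy(price=101, qty=8): fills=none; bids=[#5:7@102 #6:8@101 #3:4@96] asks=[-]
After op 7 [order #7] limit_buy(price=102, qty=9): fills=none; bids=[#5:7@102 #7:9@102 #6:8@101 #3:4@96] asks=[-]

Answer: bid=- ask=-
bid=- ask=-
bid=96 ask=-
bid=96 ask=-
bid=102 ask=-
bid=102 ask=-
bid=102 ask=-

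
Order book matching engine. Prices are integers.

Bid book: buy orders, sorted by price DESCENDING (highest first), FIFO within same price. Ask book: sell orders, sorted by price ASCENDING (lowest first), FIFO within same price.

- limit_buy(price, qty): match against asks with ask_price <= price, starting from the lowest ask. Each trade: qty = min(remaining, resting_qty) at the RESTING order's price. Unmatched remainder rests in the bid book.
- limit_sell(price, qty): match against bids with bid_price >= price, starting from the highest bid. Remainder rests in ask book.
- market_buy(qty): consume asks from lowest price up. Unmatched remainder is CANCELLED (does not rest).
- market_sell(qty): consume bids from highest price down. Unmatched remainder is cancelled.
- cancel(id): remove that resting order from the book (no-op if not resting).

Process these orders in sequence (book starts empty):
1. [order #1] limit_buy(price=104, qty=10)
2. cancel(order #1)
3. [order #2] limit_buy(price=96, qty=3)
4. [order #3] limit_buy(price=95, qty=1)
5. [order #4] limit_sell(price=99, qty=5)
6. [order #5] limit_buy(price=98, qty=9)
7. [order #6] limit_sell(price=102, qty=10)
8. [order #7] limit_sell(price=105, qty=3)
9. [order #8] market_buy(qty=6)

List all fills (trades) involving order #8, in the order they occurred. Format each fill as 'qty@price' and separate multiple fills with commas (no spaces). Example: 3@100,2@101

After op 1 [order #1] limit_buy(price=104, qty=10): fills=none; bids=[#1:10@104] asks=[-]
After op 2 cancel(order #1): fills=none; bids=[-] asks=[-]
After op 3 [order #2] limit_buy(price=96, qty=3): fills=none; bids=[#2:3@96] asks=[-]
After op 4 [order #3] limit_buy(price=95, qty=1): fills=none; bids=[#2:3@96 #3:1@95] asks=[-]
After op 5 [order #4] limit_sell(price=99, qty=5): fills=none; bids=[#2:3@96 #3:1@95] asks=[#4:5@99]
After op 6 [order #5] limit_buy(price=98, qty=9): fills=none; bids=[#5:9@98 #2:3@96 #3:1@95] asks=[#4:5@99]
After op 7 [order #6] limit_sell(price=102, qty=10): fills=none; bids=[#5:9@98 #2:3@96 #3:1@95] asks=[#4:5@99 #6:10@102]
After op 8 [order #7] limit_sell(price=105, qty=3): fills=none; bids=[#5:9@98 #2:3@96 #3:1@95] asks=[#4:5@99 #6:10@102 #7:3@105]
After op 9 [order #8] market_buy(qty=6): fills=#8x#4:5@99 #8x#6:1@102; bids=[#5:9@98 #2:3@96 #3:1@95] asks=[#6:9@102 #7:3@105]

Answer: 5@99,1@102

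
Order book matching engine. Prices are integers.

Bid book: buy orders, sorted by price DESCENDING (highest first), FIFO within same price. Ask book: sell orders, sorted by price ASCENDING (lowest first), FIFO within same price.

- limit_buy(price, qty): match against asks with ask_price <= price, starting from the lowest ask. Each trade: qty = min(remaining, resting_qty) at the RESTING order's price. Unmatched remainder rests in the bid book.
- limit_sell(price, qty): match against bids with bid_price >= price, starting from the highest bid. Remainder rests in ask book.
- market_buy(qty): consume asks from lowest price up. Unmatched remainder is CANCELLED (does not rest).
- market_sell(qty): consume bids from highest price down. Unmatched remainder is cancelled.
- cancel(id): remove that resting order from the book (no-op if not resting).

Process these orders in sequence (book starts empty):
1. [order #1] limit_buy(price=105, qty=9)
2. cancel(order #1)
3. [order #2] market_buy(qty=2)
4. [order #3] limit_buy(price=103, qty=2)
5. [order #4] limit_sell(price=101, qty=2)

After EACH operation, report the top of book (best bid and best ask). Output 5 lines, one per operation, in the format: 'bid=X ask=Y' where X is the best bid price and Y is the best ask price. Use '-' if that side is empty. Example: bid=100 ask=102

Answer: bid=105 ask=-
bid=- ask=-
bid=- ask=-
bid=103 ask=-
bid=- ask=-

Derivation:
After op 1 [order #1] limit_buy(price=105, qty=9): fills=none; bids=[#1:9@105] asks=[-]
After op 2 cancel(order #1): fills=none; bids=[-] asks=[-]
After op 3 [order #2] market_buy(qty=2): fills=none; bids=[-] asks=[-]
After op 4 [order #3] limit_buy(price=103, qty=2): fills=none; bids=[#3:2@103] asks=[-]
After op 5 [order #4] limit_sell(price=101, qty=2): fills=#3x#4:2@103; bids=[-] asks=[-]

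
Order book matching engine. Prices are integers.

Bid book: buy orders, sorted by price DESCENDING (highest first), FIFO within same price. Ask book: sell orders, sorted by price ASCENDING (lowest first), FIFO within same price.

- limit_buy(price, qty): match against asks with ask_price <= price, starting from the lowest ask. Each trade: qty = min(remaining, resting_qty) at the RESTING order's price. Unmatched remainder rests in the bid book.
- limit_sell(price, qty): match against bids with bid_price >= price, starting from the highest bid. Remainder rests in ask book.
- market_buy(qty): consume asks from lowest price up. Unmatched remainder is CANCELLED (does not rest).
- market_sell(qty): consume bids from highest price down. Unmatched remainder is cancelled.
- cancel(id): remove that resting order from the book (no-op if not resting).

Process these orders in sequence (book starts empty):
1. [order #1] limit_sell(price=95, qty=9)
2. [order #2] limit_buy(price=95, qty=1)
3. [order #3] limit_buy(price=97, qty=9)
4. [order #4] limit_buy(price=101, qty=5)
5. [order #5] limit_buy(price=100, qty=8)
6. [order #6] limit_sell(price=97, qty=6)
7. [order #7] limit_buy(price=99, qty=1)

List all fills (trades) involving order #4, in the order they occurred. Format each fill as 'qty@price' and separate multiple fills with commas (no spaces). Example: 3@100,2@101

After op 1 [order #1] limit_sell(price=95, qty=9): fills=none; bids=[-] asks=[#1:9@95]
After op 2 [order #2] limit_buy(price=95, qty=1): fills=#2x#1:1@95; bids=[-] asks=[#1:8@95]
After op 3 [order #3] limit_buy(price=97, qty=9): fills=#3x#1:8@95; bids=[#3:1@97] asks=[-]
After op 4 [order #4] limit_buy(price=101, qty=5): fills=none; bids=[#4:5@101 #3:1@97] asks=[-]
After op 5 [order #5] limit_buy(price=100, qty=8): fills=none; bids=[#4:5@101 #5:8@100 #3:1@97] asks=[-]
After op 6 [order #6] limit_sell(price=97, qty=6): fills=#4x#6:5@101 #5x#6:1@100; bids=[#5:7@100 #3:1@97] asks=[-]
After op 7 [order #7] limit_buy(price=99, qty=1): fills=none; bids=[#5:7@100 #7:1@99 #3:1@97] asks=[-]

Answer: 5@101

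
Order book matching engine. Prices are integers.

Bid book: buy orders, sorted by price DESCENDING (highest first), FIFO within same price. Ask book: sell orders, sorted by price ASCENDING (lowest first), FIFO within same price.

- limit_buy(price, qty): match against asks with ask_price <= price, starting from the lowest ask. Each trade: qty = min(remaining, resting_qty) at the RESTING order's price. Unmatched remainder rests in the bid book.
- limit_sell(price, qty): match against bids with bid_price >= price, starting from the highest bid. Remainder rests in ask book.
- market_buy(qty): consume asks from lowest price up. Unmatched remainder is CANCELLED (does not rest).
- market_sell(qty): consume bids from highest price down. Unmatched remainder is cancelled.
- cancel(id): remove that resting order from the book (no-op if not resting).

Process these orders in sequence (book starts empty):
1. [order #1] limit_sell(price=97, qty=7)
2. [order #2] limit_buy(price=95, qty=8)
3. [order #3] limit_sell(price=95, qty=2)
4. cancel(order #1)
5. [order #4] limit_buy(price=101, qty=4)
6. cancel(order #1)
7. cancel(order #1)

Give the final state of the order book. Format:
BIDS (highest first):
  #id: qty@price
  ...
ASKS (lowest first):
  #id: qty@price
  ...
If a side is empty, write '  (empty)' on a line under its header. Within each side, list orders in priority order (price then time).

After op 1 [order #1] limit_sell(price=97, qty=7): fills=none; bids=[-] asks=[#1:7@97]
After op 2 [order #2] limit_buy(price=95, qty=8): fills=none; bids=[#2:8@95] asks=[#1:7@97]
After op 3 [order #3] limit_sell(price=95, qty=2): fills=#2x#3:2@95; bids=[#2:6@95] asks=[#1:7@97]
After op 4 cancel(order #1): fills=none; bids=[#2:6@95] asks=[-]
After op 5 [order #4] limit_buy(price=101, qty=4): fills=none; bids=[#4:4@101 #2:6@95] asks=[-]
After op 6 cancel(order #1): fills=none; bids=[#4:4@101 #2:6@95] asks=[-]
After op 7 cancel(order #1): fills=none; bids=[#4:4@101 #2:6@95] asks=[-]

Answer: BIDS (highest first):
  #4: 4@101
  #2: 6@95
ASKS (lowest first):
  (empty)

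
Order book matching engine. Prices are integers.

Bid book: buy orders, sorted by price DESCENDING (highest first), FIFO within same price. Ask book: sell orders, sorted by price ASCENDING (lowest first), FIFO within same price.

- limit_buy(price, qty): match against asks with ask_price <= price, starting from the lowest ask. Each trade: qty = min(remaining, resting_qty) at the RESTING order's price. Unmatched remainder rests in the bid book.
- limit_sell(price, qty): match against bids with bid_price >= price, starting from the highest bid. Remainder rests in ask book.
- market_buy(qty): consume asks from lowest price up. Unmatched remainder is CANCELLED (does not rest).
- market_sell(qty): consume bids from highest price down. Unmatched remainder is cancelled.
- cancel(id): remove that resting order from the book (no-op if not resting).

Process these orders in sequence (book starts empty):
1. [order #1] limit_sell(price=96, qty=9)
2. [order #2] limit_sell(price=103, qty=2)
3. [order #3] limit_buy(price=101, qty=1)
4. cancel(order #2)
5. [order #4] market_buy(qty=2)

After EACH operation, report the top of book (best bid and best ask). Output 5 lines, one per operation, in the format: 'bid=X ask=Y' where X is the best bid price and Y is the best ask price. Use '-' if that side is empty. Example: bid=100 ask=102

Answer: bid=- ask=96
bid=- ask=96
bid=- ask=96
bid=- ask=96
bid=- ask=96

Derivation:
After op 1 [order #1] limit_sell(price=96, qty=9): fills=none; bids=[-] asks=[#1:9@96]
After op 2 [order #2] limit_sell(price=103, qty=2): fills=none; bids=[-] asks=[#1:9@96 #2:2@103]
After op 3 [order #3] limit_buy(price=101, qty=1): fills=#3x#1:1@96; bids=[-] asks=[#1:8@96 #2:2@103]
After op 4 cancel(order #2): fills=none; bids=[-] asks=[#1:8@96]
After op 5 [order #4] market_buy(qty=2): fills=#4x#1:2@96; bids=[-] asks=[#1:6@96]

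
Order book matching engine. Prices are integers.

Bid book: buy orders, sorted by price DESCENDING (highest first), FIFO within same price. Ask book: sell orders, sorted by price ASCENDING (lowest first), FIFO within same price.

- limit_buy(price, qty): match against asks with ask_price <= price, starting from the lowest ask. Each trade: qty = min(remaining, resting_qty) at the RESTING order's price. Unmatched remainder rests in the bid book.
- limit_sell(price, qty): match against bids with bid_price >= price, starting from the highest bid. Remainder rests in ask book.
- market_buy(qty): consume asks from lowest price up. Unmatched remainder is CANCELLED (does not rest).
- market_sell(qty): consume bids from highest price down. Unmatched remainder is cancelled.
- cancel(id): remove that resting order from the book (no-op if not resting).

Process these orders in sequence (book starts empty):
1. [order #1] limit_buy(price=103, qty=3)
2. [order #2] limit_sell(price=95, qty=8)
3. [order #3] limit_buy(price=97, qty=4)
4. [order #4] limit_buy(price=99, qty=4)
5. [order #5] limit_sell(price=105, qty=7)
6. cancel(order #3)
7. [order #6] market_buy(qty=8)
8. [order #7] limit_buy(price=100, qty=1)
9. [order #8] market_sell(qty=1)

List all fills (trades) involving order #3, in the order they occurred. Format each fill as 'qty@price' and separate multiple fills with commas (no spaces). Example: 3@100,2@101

Answer: 4@95

Derivation:
After op 1 [order #1] limit_buy(price=103, qty=3): fills=none; bids=[#1:3@103] asks=[-]
After op 2 [order #2] limit_sell(price=95, qty=8): fills=#1x#2:3@103; bids=[-] asks=[#2:5@95]
After op 3 [order #3] limit_buy(price=97, qty=4): fills=#3x#2:4@95; bids=[-] asks=[#2:1@95]
After op 4 [order #4] limit_buy(price=99, qty=4): fills=#4x#2:1@95; bids=[#4:3@99] asks=[-]
After op 5 [order #5] limit_sell(price=105, qty=7): fills=none; bids=[#4:3@99] asks=[#5:7@105]
After op 6 cancel(order #3): fills=none; bids=[#4:3@99] asks=[#5:7@105]
After op 7 [order #6] market_buy(qty=8): fills=#6x#5:7@105; bids=[#4:3@99] asks=[-]
After op 8 [order #7] limit_buy(price=100, qty=1): fills=none; bids=[#7:1@100 #4:3@99] asks=[-]
After op 9 [order #8] market_sell(qty=1): fills=#7x#8:1@100; bids=[#4:3@99] asks=[-]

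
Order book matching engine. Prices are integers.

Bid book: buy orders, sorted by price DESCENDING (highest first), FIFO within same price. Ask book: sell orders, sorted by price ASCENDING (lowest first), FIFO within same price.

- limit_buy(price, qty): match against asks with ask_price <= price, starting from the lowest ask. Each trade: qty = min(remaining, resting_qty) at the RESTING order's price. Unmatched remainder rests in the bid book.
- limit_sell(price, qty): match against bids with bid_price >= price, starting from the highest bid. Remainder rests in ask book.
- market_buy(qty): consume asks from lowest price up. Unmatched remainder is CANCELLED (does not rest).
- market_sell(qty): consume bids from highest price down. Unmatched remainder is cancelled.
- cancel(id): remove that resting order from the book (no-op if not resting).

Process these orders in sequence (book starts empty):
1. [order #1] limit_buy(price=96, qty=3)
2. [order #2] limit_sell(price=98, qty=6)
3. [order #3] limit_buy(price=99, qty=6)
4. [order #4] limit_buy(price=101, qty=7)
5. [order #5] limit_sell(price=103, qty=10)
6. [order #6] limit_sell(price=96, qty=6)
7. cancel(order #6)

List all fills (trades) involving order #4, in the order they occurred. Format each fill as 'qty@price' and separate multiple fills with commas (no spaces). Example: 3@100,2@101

After op 1 [order #1] limit_buy(price=96, qty=3): fills=none; bids=[#1:3@96] asks=[-]
After op 2 [order #2] limit_sell(price=98, qty=6): fills=none; bids=[#1:3@96] asks=[#2:6@98]
After op 3 [order #3] limit_buy(price=99, qty=6): fills=#3x#2:6@98; bids=[#1:3@96] asks=[-]
After op 4 [order #4] limit_buy(price=101, qty=7): fills=none; bids=[#4:7@101 #1:3@96] asks=[-]
After op 5 [order #5] limit_sell(price=103, qty=10): fills=none; bids=[#4:7@101 #1:3@96] asks=[#5:10@103]
After op 6 [order #6] limit_sell(price=96, qty=6): fills=#4x#6:6@101; bids=[#4:1@101 #1:3@96] asks=[#5:10@103]
After op 7 cancel(order #6): fills=none; bids=[#4:1@101 #1:3@96] asks=[#5:10@103]

Answer: 6@101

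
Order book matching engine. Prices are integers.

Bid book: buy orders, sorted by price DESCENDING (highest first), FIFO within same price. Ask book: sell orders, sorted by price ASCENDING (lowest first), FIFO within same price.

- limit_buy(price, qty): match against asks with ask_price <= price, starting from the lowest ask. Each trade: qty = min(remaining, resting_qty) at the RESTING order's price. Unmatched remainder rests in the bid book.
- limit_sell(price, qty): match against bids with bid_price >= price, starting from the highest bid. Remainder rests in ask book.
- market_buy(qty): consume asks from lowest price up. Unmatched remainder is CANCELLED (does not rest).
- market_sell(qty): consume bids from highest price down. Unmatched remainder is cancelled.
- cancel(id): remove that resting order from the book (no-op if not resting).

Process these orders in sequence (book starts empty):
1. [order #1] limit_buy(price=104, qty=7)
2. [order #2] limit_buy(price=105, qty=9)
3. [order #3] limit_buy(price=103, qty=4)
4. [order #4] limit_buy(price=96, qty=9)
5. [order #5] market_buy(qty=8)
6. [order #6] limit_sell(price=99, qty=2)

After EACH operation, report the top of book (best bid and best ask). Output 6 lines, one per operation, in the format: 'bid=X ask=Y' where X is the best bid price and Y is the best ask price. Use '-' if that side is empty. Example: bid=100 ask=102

Answer: bid=104 ask=-
bid=105 ask=-
bid=105 ask=-
bid=105 ask=-
bid=105 ask=-
bid=105 ask=-

Derivation:
After op 1 [order #1] limit_buy(price=104, qty=7): fills=none; bids=[#1:7@104] asks=[-]
After op 2 [order #2] limit_buy(price=105, qty=9): fills=none; bids=[#2:9@105 #1:7@104] asks=[-]
After op 3 [order #3] limit_buy(price=103, qty=4): fills=none; bids=[#2:9@105 #1:7@104 #3:4@103] asks=[-]
After op 4 [order #4] limit_buy(price=96, qty=9): fills=none; bids=[#2:9@105 #1:7@104 #3:4@103 #4:9@96] asks=[-]
After op 5 [order #5] market_buy(qty=8): fills=none; bids=[#2:9@105 #1:7@104 #3:4@103 #4:9@96] asks=[-]
After op 6 [order #6] limit_sell(price=99, qty=2): fills=#2x#6:2@105; bids=[#2:7@105 #1:7@104 #3:4@103 #4:9@96] asks=[-]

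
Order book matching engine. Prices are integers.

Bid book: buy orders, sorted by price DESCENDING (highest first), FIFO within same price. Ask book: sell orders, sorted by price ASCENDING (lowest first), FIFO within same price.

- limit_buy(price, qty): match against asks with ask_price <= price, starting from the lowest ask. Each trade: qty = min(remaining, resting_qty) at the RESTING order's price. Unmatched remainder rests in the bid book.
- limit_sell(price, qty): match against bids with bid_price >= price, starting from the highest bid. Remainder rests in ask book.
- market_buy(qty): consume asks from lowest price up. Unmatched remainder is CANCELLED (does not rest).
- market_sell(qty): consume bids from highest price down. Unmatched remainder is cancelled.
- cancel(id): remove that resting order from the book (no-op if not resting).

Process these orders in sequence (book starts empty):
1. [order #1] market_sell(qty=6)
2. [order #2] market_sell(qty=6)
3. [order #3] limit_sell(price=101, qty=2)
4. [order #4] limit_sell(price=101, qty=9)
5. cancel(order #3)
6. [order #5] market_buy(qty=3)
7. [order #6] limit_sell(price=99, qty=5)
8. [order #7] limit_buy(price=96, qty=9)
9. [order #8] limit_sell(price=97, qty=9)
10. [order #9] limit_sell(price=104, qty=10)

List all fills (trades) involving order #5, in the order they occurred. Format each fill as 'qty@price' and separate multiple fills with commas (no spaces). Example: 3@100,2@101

After op 1 [order #1] market_sell(qty=6): fills=none; bids=[-] asks=[-]
After op 2 [order #2] market_sell(qty=6): fills=none; bids=[-] asks=[-]
After op 3 [order #3] limit_sell(price=101, qty=2): fills=none; bids=[-] asks=[#3:2@101]
After op 4 [order #4] limit_sell(price=101, qty=9): fills=none; bids=[-] asks=[#3:2@101 #4:9@101]
After op 5 cancel(order #3): fills=none; bids=[-] asks=[#4:9@101]
After op 6 [order #5] market_buy(qty=3): fills=#5x#4:3@101; bids=[-] asks=[#4:6@101]
After op 7 [order #6] limit_sell(price=99, qty=5): fills=none; bids=[-] asks=[#6:5@99 #4:6@101]
After op 8 [order #7] limit_buy(price=96, qty=9): fills=none; bids=[#7:9@96] asks=[#6:5@99 #4:6@101]
After op 9 [order #8] limit_sell(price=97, qty=9): fills=none; bids=[#7:9@96] asks=[#8:9@97 #6:5@99 #4:6@101]
After op 10 [order #9] limit_sell(price=104, qty=10): fills=none; bids=[#7:9@96] asks=[#8:9@97 #6:5@99 #4:6@101 #9:10@104]

Answer: 3@101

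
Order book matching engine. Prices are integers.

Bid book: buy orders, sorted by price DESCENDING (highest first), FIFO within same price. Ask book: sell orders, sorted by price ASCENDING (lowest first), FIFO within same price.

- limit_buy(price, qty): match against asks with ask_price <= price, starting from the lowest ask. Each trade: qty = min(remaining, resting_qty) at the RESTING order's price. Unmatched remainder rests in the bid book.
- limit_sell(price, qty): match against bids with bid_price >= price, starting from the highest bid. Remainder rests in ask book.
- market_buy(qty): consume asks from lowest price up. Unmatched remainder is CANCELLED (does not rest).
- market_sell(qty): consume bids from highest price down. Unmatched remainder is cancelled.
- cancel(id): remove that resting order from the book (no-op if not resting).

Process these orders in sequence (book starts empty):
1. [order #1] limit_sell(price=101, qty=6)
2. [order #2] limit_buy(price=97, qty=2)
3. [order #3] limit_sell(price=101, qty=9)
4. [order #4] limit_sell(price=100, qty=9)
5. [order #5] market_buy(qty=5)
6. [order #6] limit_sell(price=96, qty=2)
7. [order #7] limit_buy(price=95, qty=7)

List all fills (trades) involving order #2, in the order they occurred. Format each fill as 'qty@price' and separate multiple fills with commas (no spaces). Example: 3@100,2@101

After op 1 [order #1] limit_sell(price=101, qty=6): fills=none; bids=[-] asks=[#1:6@101]
After op 2 [order #2] limit_buy(price=97, qty=2): fills=none; bids=[#2:2@97] asks=[#1:6@101]
After op 3 [order #3] limit_sell(price=101, qty=9): fills=none; bids=[#2:2@97] asks=[#1:6@101 #3:9@101]
After op 4 [order #4] limit_sell(price=100, qty=9): fills=none; bids=[#2:2@97] asks=[#4:9@100 #1:6@101 #3:9@101]
After op 5 [order #5] market_buy(qty=5): fills=#5x#4:5@100; bids=[#2:2@97] asks=[#4:4@100 #1:6@101 #3:9@101]
After op 6 [order #6] limit_sell(price=96, qty=2): fills=#2x#6:2@97; bids=[-] asks=[#4:4@100 #1:6@101 #3:9@101]
After op 7 [order #7] limit_buy(price=95, qty=7): fills=none; bids=[#7:7@95] asks=[#4:4@100 #1:6@101 #3:9@101]

Answer: 2@97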